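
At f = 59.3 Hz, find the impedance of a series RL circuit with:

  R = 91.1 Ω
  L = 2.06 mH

Step 1 — Angular frequency: ω = 2π·f = 2π·59.3 = 372.6 rad/s.
Step 2 — Component impedances:
  R: Z = R = 91.1 Ω
  L: Z = jωL = j·372.6·0.00206 = 0 + j0.7675 Ω
Step 3 — Series combination: Z_total = R + L = 91.1 + j0.7675 Ω = 91.1∠0.5° Ω.

Z = 91.1 + j0.7675 Ω = 91.1∠0.5° Ω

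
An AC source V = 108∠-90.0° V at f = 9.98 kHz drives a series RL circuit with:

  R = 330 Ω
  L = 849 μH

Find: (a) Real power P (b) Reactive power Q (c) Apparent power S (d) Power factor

Step 1 — Angular frequency: ω = 2π·f = 2π·9980 = 6.271e+04 rad/s.
Step 2 — Component impedances:
  R: Z = R = 330 Ω
  L: Z = jωL = j·6.271e+04·0.000849 = 0 + j53.24 Ω
Step 3 — Series combination: Z_total = R + L = 330 + j53.24 Ω = 334.3∠9.2° Ω.
Step 4 — Source phasor: V = 108∠-90.0° V = 0 - j108 V.
Step 5 — Current: I = V / Z = -0.05146 - j0.319 A = 0.3231∠-99.2° A.
Step 6 — Complex power: S = V·I* = 34.45 + j5.557 VA.
Step 7 — Real power: P = Re(S) = 34.45 W.
Step 8 — Reactive power: Q = Im(S) = 5.557 VAR.
Step 9 — Apparent power: |S| = 34.89 VA.
Step 10 — Power factor: PF = P/|S| = 0.9872 (lagging).

(a) P = 34.45 W  (b) Q = 5.557 VAR  (c) S = 34.89 VA  (d) PF = 0.9872 (lagging)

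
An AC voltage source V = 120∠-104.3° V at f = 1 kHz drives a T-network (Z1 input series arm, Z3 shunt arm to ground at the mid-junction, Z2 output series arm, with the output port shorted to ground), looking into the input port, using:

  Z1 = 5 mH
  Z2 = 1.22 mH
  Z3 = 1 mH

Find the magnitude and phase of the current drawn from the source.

Step 1 — Angular frequency: ω = 2π·f = 2π·1000 = 6283 rad/s.
Step 2 — Component impedances:
  Z1: Z = jωL = j·6283·0.005 = 0 + j31.42 Ω
  Z2: Z = jωL = j·6283·0.00122 = 0 + j7.665 Ω
  Z3: Z = jωL = j·6283·0.001 = 0 + j6.283 Ω
Step 3 — With the output port shorted to ground, the output series arm Z2 runs from the junction to ground; the shunt arm Z3 also runs from the junction to ground. They appear in parallel: Z3 || Z2 = 0 + j3.453 Ω.
Step 4 — Series with input arm Z1: Z_in = Z1 + (Z3 || Z2) = 0 + j34.87 Ω = 34.87∠90.0° Ω.
Step 5 — Source phasor: V = 120∠-104.3° V = -29.64 - j116.3 V.
Step 6 — Ohm's law: I = V / Z_total = (-29.64 - j116.3) / (0 + j34.87) = -3.335 + j0.85 A.
Step 7 — Convert to polar: |I| = 3.441 A, ∠I = 165.7°.

I = 3.441∠165.7° A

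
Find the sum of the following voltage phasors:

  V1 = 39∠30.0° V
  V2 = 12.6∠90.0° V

Step 1 — Convert each phasor to rectangular form:
  V1 = 39·(cos(30.0°) + j·sin(30.0°)) = 33.77 + j19.5 V
  V2 = 12.6·(cos(90.0°) + j·sin(90.0°)) = 0 + j12.6 V
Step 2 — Sum components: V_total = 33.77 + j32.1 V.
Step 3 — Convert to polar: |V_total| = 46.6 V, ∠V_total = 43.5°.

V_total = 46.6∠43.5° V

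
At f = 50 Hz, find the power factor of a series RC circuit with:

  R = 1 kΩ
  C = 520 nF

Step 1 — Angular frequency: ω = 2π·f = 2π·50 = 314.2 rad/s.
Step 2 — Component impedances:
  R: Z = R = 1000 Ω
  C: Z = 1/(jωC) = -j/(ω·C) = 0 - j6121 Ω
Step 3 — Series combination: Z_total = R + C = 1000 - j6121 Ω = 6202∠-80.7° Ω.
Step 4 — Power factor: PF = cos(φ) = Re(Z)/|Z| = 1000/6202 = 0.1612.
Step 5 — Type: Im(Z) = -6121 ⇒ leading (phase φ = -80.7°).

PF = 0.1612 (leading, φ = -80.7°)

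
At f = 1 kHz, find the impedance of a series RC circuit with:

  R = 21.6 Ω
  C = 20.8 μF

Step 1 — Angular frequency: ω = 2π·f = 2π·1000 = 6283 rad/s.
Step 2 — Component impedances:
  R: Z = R = 21.6 Ω
  C: Z = 1/(jωC) = -j/(ω·C) = 0 - j7.652 Ω
Step 3 — Series combination: Z_total = R + C = 21.6 - j7.652 Ω = 22.92∠-19.5° Ω.

Z = 21.6 - j7.652 Ω = 22.92∠-19.5° Ω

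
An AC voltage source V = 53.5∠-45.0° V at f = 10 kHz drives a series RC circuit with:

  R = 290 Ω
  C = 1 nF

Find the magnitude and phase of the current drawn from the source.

Step 1 — Angular frequency: ω = 2π·f = 2π·1e+04 = 6.283e+04 rad/s.
Step 2 — Component impedances:
  R: Z = R = 290 Ω
  C: Z = 1/(jωC) = -j/(ω·C) = 0 - j1.592e+04 Ω
Step 3 — Series combination: Z_total = R + C = 290 - j1.592e+04 Ω = 1.592e+04∠-89.0° Ω.
Step 4 — Source phasor: V = 53.5∠-45.0° V = 37.83 - j37.83 V.
Step 5 — Ohm's law: I = V / Z_total = (37.83 - j37.83) / (290 - j1.592e+04) = 0.002419 + j0.002333 A.
Step 6 — Convert to polar: |I| = 0.003361 A, ∠I = 44.0°.

I = 0.003361∠44.0° A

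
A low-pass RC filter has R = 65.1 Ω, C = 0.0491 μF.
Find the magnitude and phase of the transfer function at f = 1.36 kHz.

Step 1 — Angular frequency: ω = 2π·1360 = 8545 rad/s.
Step 2 — Transfer function: H(jω) = 1/(1 + jωRC).
Step 3 — Denominator: 1 + jωRC = 1 + j·8545·65.1·4.91e-08 = 1 + j0.02731.
Step 4 — H = 0.9993 - j0.02729.
Step 5 — Magnitude: |H| = 0.9996 (-0.0 dB); phase: φ = -1.6°.

|H| = 0.9996 (-0.0 dB), φ = -1.6°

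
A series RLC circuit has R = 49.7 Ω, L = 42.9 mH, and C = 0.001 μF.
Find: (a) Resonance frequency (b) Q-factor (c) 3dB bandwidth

Step 1 — Resonance: ω₀ = 1/√(LC) = 1/√(0.0429·1e-09) = 1.527e+05 rad/s.
Step 2 — f₀ = ω₀/(2π) = 2.43e+04 Hz.
Step 3 — Series Q: Q = ω₀L/R = 1.527e+05·0.0429/49.7 = 131.8.
Step 4 — Bandwidth: Δω = ω₀/Q = 1159 rad/s; BW = Δω/(2π) = 184.4 Hz.

(a) f₀ = 2.43e+04 Hz  (b) Q = 131.8  (c) BW = 184.4 Hz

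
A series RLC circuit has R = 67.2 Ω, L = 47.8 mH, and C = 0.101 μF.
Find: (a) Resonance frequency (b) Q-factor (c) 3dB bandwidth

Step 1 — Resonance: ω₀ = 1/√(LC) = 1/√(0.0478·1.01e-07) = 1.439e+04 rad/s.
Step 2 — f₀ = ω₀/(2π) = 2291 Hz.
Step 3 — Series Q: Q = ω₀L/R = 1.439e+04·0.0478/67.2 = 10.24.
Step 4 — Bandwidth: Δω = ω₀/Q = 1406 rad/s; BW = Δω/(2π) = 223.7 Hz.

(a) f₀ = 2291 Hz  (b) Q = 10.24  (c) BW = 223.7 Hz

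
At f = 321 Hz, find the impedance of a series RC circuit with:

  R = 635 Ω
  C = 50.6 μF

Step 1 — Angular frequency: ω = 2π·f = 2π·321 = 2017 rad/s.
Step 2 — Component impedances:
  R: Z = R = 635 Ω
  C: Z = 1/(jωC) = -j/(ω·C) = 0 - j9.799 Ω
Step 3 — Series combination: Z_total = R + C = 635 - j9.799 Ω = 635.1∠-0.9° Ω.

Z = 635 - j9.799 Ω = 635.1∠-0.9° Ω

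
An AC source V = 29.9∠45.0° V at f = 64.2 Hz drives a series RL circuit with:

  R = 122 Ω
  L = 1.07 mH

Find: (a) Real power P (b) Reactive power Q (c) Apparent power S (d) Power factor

Step 1 — Angular frequency: ω = 2π·f = 2π·64.2 = 403.4 rad/s.
Step 2 — Component impedances:
  R: Z = R = 122 Ω
  L: Z = jωL = j·403.4·0.00107 = 0 + j0.4316 Ω
Step 3 — Series combination: Z_total = R + L = 122 + j0.4316 Ω = 122∠0.2° Ω.
Step 4 — Source phasor: V = 29.9∠45.0° V = 21.14 + j21.14 V.
Step 5 — Current: I = V / Z = 0.1739 + j0.1727 A = 0.2451∠44.8° A.
Step 6 — Complex power: S = V·I* = 7.328 + j0.02592 VA.
Step 7 — Real power: P = Re(S) = 7.328 W.
Step 8 — Reactive power: Q = Im(S) = 0.02592 VAR.
Step 9 — Apparent power: |S| = 7.328 VA.
Step 10 — Power factor: PF = P/|S| = 1 (lagging).

(a) P = 7.328 W  (b) Q = 0.02592 VAR  (c) S = 7.328 VA  (d) PF = 1 (lagging)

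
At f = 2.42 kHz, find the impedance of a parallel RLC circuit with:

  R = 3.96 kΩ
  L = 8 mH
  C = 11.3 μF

Step 1 — Angular frequency: ω = 2π·f = 2π·2420 = 1.521e+04 rad/s.
Step 2 — Component impedances:
  R: Z = R = 3960 Ω
  L: Z = jωL = j·1.521e+04·0.008 = 0 + j121.6 Ω
  C: Z = 1/(jωC) = -j/(ω·C) = 0 - j5.82 Ω
Step 3 — Parallel combination: 1/Z_total = 1/R + 1/L + 1/C; Z_total = 0.009435 - j6.112 Ω = 6.112∠-89.9° Ω.

Z = 0.009435 - j6.112 Ω = 6.112∠-89.9° Ω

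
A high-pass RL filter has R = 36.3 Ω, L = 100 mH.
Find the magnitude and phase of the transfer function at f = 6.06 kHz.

Step 1 — Angular frequency: ω = 2π·6060 = 3.808e+04 rad/s.
Step 2 — Transfer function: H(jω) = jωL/(R + jωL).
Step 3 — Numerator jωL = j·3808; denominator R + jωL = 36.3 + j3808.
Step 4 — H = 0.9999 + j0.009533.
Step 5 — Magnitude: |H| = 1 (-0.0 dB); phase: φ = 0.5°.

|H| = 1 (-0.0 dB), φ = 0.5°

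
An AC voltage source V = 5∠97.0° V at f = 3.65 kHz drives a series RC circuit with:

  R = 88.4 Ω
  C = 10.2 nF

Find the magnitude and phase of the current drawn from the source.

Step 1 — Angular frequency: ω = 2π·f = 2π·3650 = 2.293e+04 rad/s.
Step 2 — Component impedances:
  R: Z = R = 88.4 Ω
  C: Z = 1/(jωC) = -j/(ω·C) = 0 - j4275 Ω
Step 3 — Series combination: Z_total = R + C = 88.4 - j4275 Ω = 4276∠-88.8° Ω.
Step 4 — Source phasor: V = 5∠97.0° V = -0.6093 + j4.963 V.
Step 5 — Ohm's law: I = V / Z_total = (-0.6093 + j4.963) / (88.4 - j4275) = -0.001163 - j0.0001185 A.
Step 6 — Convert to polar: |I| = 0.001169 A, ∠I = -174.2°.

I = 0.001169∠-174.2° A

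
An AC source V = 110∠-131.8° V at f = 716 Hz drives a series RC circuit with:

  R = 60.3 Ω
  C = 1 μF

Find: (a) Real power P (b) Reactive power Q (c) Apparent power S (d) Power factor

Step 1 — Angular frequency: ω = 2π·f = 2π·716 = 4499 rad/s.
Step 2 — Component impedances:
  R: Z = R = 60.3 Ω
  C: Z = 1/(jωC) = -j/(ω·C) = 0 - j222.3 Ω
Step 3 — Series combination: Z_total = R + C = 60.3 - j222.3 Ω = 230.3∠-74.8° Ω.
Step 4 — Source phasor: V = 110∠-131.8° V = -73.32 - j82 V.
Step 5 — Current: I = V / Z = 0.2603 - j0.4004 A = 0.4776∠-57.0° A.
Step 6 — Complex power: S = V·I* = 13.75 - j50.7 VA.
Step 7 — Real power: P = Re(S) = 13.75 W.
Step 8 — Reactive power: Q = Im(S) = -50.7 VAR.
Step 9 — Apparent power: |S| = 52.54 VA.
Step 10 — Power factor: PF = P/|S| = 0.2618 (leading).

(a) P = 13.75 W  (b) Q = -50.7 VAR  (c) S = 52.54 VA  (d) PF = 0.2618 (leading)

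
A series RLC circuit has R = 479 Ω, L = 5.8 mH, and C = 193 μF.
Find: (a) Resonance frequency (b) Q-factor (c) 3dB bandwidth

Step 1 — Resonance: ω₀ = 1/√(LC) = 1/√(0.0058·0.000193) = 945.2 rad/s.
Step 2 — f₀ = ω₀/(2π) = 150.4 Hz.
Step 3 — Series Q: Q = ω₀L/R = 945.2·0.0058/479 = 0.01144.
Step 4 — Bandwidth: Δω = ω₀/Q = 8.259e+04 rad/s; BW = Δω/(2π) = 1.314e+04 Hz.

(a) f₀ = 150.4 Hz  (b) Q = 0.01144  (c) BW = 1.314e+04 Hz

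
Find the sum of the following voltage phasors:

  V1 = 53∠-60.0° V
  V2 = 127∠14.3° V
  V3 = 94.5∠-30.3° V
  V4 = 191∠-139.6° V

Step 1 — Convert each phasor to rectangular form:
  V1 = 53·(cos(-60.0°) + j·sin(-60.0°)) = 26.5 - j45.9 V
  V2 = 127·(cos(14.3°) + j·sin(14.3°)) = 123.1 + j31.37 V
  V3 = 94.5·(cos(-30.3°) + j·sin(-30.3°)) = 81.59 - j47.68 V
  V4 = 191·(cos(-139.6°) + j·sin(-139.6°)) = -145.5 - j123.8 V
Step 2 — Sum components: V_total = 85.7 - j186 V.
Step 3 — Convert to polar: |V_total| = 204.8 V, ∠V_total = -65.3°.

V_total = 204.8∠-65.3° V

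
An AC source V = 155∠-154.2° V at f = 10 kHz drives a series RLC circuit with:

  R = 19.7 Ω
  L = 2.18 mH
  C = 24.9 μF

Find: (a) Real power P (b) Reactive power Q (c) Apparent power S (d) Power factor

Step 1 — Angular frequency: ω = 2π·f = 2π·1e+04 = 6.283e+04 rad/s.
Step 2 — Component impedances:
  R: Z = R = 19.7 Ω
  L: Z = jωL = j·6.283e+04·0.00218 = 0 + j137 Ω
  C: Z = 1/(jωC) = -j/(ω·C) = 0 - j0.6392 Ω
Step 3 — Series combination: Z_total = R + L + C = 19.7 + j136.3 Ω = 137.8∠81.8° Ω.
Step 4 — Source phasor: V = 155∠-154.2° V = -139.5 - j67.46 V.
Step 5 — Current: I = V / Z = -0.6296 + j0.9326 A = 1.125∠124.0° A.
Step 6 — Complex power: S = V·I* = 24.94 + j172.6 VA.
Step 7 — Real power: P = Re(S) = 24.94 W.
Step 8 — Reactive power: Q = Im(S) = 172.6 VAR.
Step 9 — Apparent power: |S| = 174.4 VA.
Step 10 — Power factor: PF = P/|S| = 0.143 (lagging).

(a) P = 24.94 W  (b) Q = 172.6 VAR  (c) S = 174.4 VA  (d) PF = 0.143 (lagging)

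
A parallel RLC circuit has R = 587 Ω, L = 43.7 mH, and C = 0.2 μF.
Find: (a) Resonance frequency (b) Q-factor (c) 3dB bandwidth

Step 1 — Resonance: ω₀ = 1/√(LC) = 1/√(0.0437·2e-07) = 1.07e+04 rad/s.
Step 2 — f₀ = ω₀/(2π) = 1702 Hz.
Step 3 — Parallel Q: Q = R/(ω₀L) = 587/(1.07e+04·0.0437) = 1.256.
Step 4 — Bandwidth: Δω = ω₀/Q = 8518 rad/s; BW = Δω/(2π) = 1356 Hz.

(a) f₀ = 1702 Hz  (b) Q = 1.256  (c) BW = 1356 Hz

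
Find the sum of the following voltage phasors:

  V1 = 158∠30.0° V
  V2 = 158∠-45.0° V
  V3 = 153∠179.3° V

Step 1 — Convert each phasor to rectangular form:
  V1 = 158·(cos(30.0°) + j·sin(30.0°)) = 136.8 + j79 V
  V2 = 158·(cos(-45.0°) + j·sin(-45.0°)) = 111.7 - j111.7 V
  V3 = 153·(cos(179.3°) + j·sin(179.3°)) = -153 + j1.869 V
Step 2 — Sum components: V_total = 95.57 - j30.85 V.
Step 3 — Convert to polar: |V_total| = 100.4 V, ∠V_total = -17.9°.

V_total = 100.4∠-17.9° V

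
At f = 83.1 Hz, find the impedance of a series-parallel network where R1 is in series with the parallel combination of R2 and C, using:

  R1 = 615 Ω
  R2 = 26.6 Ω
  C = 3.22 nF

Step 1 — Angular frequency: ω = 2π·f = 2π·83.1 = 522.1 rad/s.
Step 2 — Component impedances:
  R1: Z = R = 615 Ω
  R2: Z = R = 26.6 Ω
  C: Z = 1/(jωC) = -j/(ω·C) = 0 - j5.948e+05 Ω
Step 3 — Parallel branch: R2 || C = 1/(1/R2 + 1/C) = 26.6 - j0.00119 Ω.
Step 4 — Series with R1: Z_total = R1 + (R2 || C) = 641.6 - j0.00119 Ω = 641.6∠-0.0° Ω.

Z = 641.6 - j0.00119 Ω = 641.6∠-0.0° Ω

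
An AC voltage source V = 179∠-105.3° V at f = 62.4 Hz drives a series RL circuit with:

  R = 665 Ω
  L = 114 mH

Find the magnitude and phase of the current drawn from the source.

Step 1 — Angular frequency: ω = 2π·f = 2π·62.4 = 392.1 rad/s.
Step 2 — Component impedances:
  R: Z = R = 665 Ω
  L: Z = jωL = j·392.1·0.114 = 0 + j44.7 Ω
Step 3 — Series combination: Z_total = R + L = 665 + j44.7 Ω = 666.5∠3.8° Ω.
Step 4 — Source phasor: V = 179∠-105.3° V = -47.23 - j172.7 V.
Step 5 — Ohm's law: I = V / Z_total = (-47.23 - j172.7) / (665 + j44.7) = -0.08808 - j0.2537 A.
Step 6 — Convert to polar: |I| = 0.2686 A, ∠I = -109.1°.

I = 0.2686∠-109.1° A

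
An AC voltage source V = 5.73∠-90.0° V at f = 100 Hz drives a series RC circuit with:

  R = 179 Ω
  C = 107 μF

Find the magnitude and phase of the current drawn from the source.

Step 1 — Angular frequency: ω = 2π·f = 2π·100 = 628.3 rad/s.
Step 2 — Component impedances:
  R: Z = R = 179 Ω
  C: Z = 1/(jωC) = -j/(ω·C) = 0 - j14.87 Ω
Step 3 — Series combination: Z_total = R + C = 179 - j14.87 Ω = 179.6∠-4.8° Ω.
Step 4 — Source phasor: V = 5.73∠-90.0° V = 0 - j5.73 V.
Step 5 — Ohm's law: I = V / Z_total = (0 - j5.73) / (179 - j14.87) = 0.002642 - j0.03179 A.
Step 6 — Convert to polar: |I| = 0.0319 A, ∠I = -85.2°.

I = 0.0319∠-85.2° A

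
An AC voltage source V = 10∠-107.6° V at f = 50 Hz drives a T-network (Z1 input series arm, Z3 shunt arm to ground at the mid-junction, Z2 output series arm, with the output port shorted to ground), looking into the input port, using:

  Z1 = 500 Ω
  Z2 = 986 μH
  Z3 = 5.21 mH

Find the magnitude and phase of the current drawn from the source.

Step 1 — Angular frequency: ω = 2π·f = 2π·50 = 314.2 rad/s.
Step 2 — Component impedances:
  Z1: Z = R = 500 Ω
  Z2: Z = jωL = j·314.2·0.000986 = 0 + j0.3098 Ω
  Z3: Z = jωL = j·314.2·0.00521 = 0 + j1.637 Ω
Step 3 — With the output port shorted to ground, the output series arm Z2 runs from the junction to ground; the shunt arm Z3 also runs from the junction to ground. They appear in parallel: Z3 || Z2 = 0 + j0.2605 Ω.
Step 4 — Series with input arm Z1: Z_in = Z1 + (Z3 || Z2) = 500 + j0.2605 Ω = 500∠0.0° Ω.
Step 5 — Source phasor: V = 10∠-107.6° V = -3.024 - j9.532 V.
Step 6 — Ohm's law: I = V / Z_total = (-3.024 - j9.532) / (500 + j0.2605) = -0.006057 - j0.01906 A.
Step 7 — Convert to polar: |I| = 0.02 A, ∠I = -107.6°.

I = 0.02∠-107.6° A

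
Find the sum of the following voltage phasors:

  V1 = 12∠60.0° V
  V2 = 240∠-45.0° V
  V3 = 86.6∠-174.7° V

Step 1 — Convert each phasor to rectangular form:
  V1 = 12·(cos(60.0°) + j·sin(60.0°)) = 6 + j10.39 V
  V2 = 240·(cos(-45.0°) + j·sin(-45.0°)) = 169.7 - j169.7 V
  V3 = 86.6·(cos(-174.7°) + j·sin(-174.7°)) = -86.23 - j7.999 V
Step 2 — Sum components: V_total = 89.48 - j167.3 V.
Step 3 — Convert to polar: |V_total| = 189.7 V, ∠V_total = -61.9°.

V_total = 189.7∠-61.9° V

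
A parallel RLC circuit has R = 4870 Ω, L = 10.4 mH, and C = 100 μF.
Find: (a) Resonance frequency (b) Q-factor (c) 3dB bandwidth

Step 1 — Resonance: ω₀ = 1/√(LC) = 1/√(0.0104·0.0001) = 980.6 rad/s.
Step 2 — f₀ = ω₀/(2π) = 156.1 Hz.
Step 3 — Parallel Q: Q = R/(ω₀L) = 4870/(980.6·0.0104) = 477.5.
Step 4 — Bandwidth: Δω = ω₀/Q = 2.053 rad/s; BW = Δω/(2π) = 0.3268 Hz.

(a) f₀ = 156.1 Hz  (b) Q = 477.5  (c) BW = 0.3268 Hz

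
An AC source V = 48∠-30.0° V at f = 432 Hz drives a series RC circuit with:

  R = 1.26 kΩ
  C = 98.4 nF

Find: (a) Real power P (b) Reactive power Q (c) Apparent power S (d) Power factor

Step 1 — Angular frequency: ω = 2π·f = 2π·432 = 2714 rad/s.
Step 2 — Component impedances:
  R: Z = R = 1260 Ω
  C: Z = 1/(jωC) = -j/(ω·C) = 0 - j3744 Ω
Step 3 — Series combination: Z_total = R + C = 1260 - j3744 Ω = 3950∠-71.4° Ω.
Step 4 — Source phasor: V = 48∠-30.0° V = 41.57 - j24 V.
Step 5 — Current: I = V / Z = 0.009114 + j0.008035 A = 0.01215∠41.4° A.
Step 6 — Complex power: S = V·I* = 0.186 - j0.5528 VA.
Step 7 — Real power: P = Re(S) = 0.186 W.
Step 8 — Reactive power: Q = Im(S) = -0.5528 VAR.
Step 9 — Apparent power: |S| = 0.5832 VA.
Step 10 — Power factor: PF = P/|S| = 0.319 (leading).

(a) P = 0.186 W  (b) Q = -0.5528 VAR  (c) S = 0.5832 VA  (d) PF = 0.319 (leading)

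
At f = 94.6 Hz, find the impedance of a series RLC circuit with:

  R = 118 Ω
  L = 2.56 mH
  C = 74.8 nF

Step 1 — Angular frequency: ω = 2π·f = 2π·94.6 = 594.4 rad/s.
Step 2 — Component impedances:
  R: Z = R = 118 Ω
  L: Z = jωL = j·594.4·0.00256 = 0 + j1.522 Ω
  C: Z = 1/(jωC) = -j/(ω·C) = 0 - j2.249e+04 Ω
Step 3 — Series combination: Z_total = R + L + C = 118 - j2.249e+04 Ω = 2.249e+04∠-89.7° Ω.

Z = 118 - j2.249e+04 Ω = 2.249e+04∠-89.7° Ω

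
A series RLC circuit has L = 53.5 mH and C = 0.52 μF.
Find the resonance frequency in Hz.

Step 1 — Resonance condition Im(Z)=0 gives ω₀ = 1/√(LC).
Step 2 — ω₀ = 1/√(0.0535·5.2e-07) = 5995 rad/s.
Step 3 — f₀ = ω₀/(2π) = 954.2 Hz.

f₀ = 954.2 Hz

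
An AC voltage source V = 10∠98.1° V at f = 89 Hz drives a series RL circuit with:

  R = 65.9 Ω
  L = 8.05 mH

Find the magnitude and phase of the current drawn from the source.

Step 1 — Angular frequency: ω = 2π·f = 2π·89 = 559.2 rad/s.
Step 2 — Component impedances:
  R: Z = R = 65.9 Ω
  L: Z = jωL = j·559.2·0.00805 = 0 + j4.502 Ω
Step 3 — Series combination: Z_total = R + L = 65.9 + j4.502 Ω = 66.05∠3.9° Ω.
Step 4 — Source phasor: V = 10∠98.1° V = -1.409 + j9.9 V.
Step 5 — Ohm's law: I = V / Z_total = (-1.409 + j9.9) / (65.9 + j4.502) = -0.01107 + j0.151 A.
Step 6 — Convert to polar: |I| = 0.1514 A, ∠I = 94.2°.

I = 0.1514∠94.2° A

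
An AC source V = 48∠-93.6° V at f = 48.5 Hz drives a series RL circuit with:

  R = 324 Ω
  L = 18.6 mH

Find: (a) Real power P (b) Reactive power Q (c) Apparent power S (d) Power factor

Step 1 — Angular frequency: ω = 2π·f = 2π·48.5 = 304.7 rad/s.
Step 2 — Component impedances:
  R: Z = R = 324 Ω
  L: Z = jωL = j·304.7·0.0186 = 0 + j5.668 Ω
Step 3 — Series combination: Z_total = R + L = 324 + j5.668 Ω = 324∠1.0° Ω.
Step 4 — Source phasor: V = 48∠-93.6° V = -3.014 - j47.91 V.
Step 5 — Current: I = V / Z = -0.01189 - j0.1476 A = 0.1481∠-94.6° A.
Step 6 — Complex power: S = V·I* = 7.109 + j0.1244 VA.
Step 7 — Real power: P = Re(S) = 7.109 W.
Step 8 — Reactive power: Q = Im(S) = 0.1244 VAR.
Step 9 — Apparent power: |S| = 7.11 VA.
Step 10 — Power factor: PF = P/|S| = 0.9998 (lagging).

(a) P = 7.109 W  (b) Q = 0.1244 VAR  (c) S = 7.11 VA  (d) PF = 0.9998 (lagging)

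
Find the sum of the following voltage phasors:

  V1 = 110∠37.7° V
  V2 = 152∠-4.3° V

Step 1 — Convert each phasor to rectangular form:
  V1 = 110·(cos(37.7°) + j·sin(37.7°)) = 87.03 + j67.27 V
  V2 = 152·(cos(-4.3°) + j·sin(-4.3°)) = 151.6 - j11.4 V
Step 2 — Sum components: V_total = 238.6 + j55.87 V.
Step 3 — Convert to polar: |V_total| = 245.1 V, ∠V_total = 13.2°.

V_total = 245.1∠13.2° V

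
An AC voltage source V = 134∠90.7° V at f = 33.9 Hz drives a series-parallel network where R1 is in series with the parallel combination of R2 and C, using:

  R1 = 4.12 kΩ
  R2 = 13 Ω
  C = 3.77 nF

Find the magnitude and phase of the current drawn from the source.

Step 1 — Angular frequency: ω = 2π·f = 2π·33.9 = 213 rad/s.
Step 2 — Component impedances:
  R1: Z = R = 4120 Ω
  R2: Z = R = 13 Ω
  C: Z = 1/(jωC) = -j/(ω·C) = 0 - j1.245e+06 Ω
Step 3 — Parallel branch: R2 || C = 1/(1/R2 + 1/C) = 13 - j0.0001357 Ω.
Step 4 — Series with R1: Z_total = R1 + (R2 || C) = 4133 - j0.0001357 Ω = 4133∠-0.0° Ω.
Step 5 — Source phasor: V = 134∠90.7° V = -1.637 + j134 V.
Step 6 — Ohm's law: I = V / Z_total = (-1.637 + j134) / (4133 - j0.0001357) = -0.0003961 + j0.03242 A.
Step 7 — Convert to polar: |I| = 0.03242 A, ∠I = 90.7°.

I = 0.03242∠90.7° A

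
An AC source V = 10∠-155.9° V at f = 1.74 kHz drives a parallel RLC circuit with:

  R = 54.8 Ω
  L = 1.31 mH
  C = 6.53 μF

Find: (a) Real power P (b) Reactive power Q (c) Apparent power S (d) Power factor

Step 1 — Angular frequency: ω = 2π·f = 2π·1740 = 1.093e+04 rad/s.
Step 2 — Component impedances:
  R: Z = R = 54.8 Ω
  L: Z = jωL = j·1.093e+04·0.00131 = 0 + j14.32 Ω
  C: Z = 1/(jωC) = -j/(ω·C) = 0 - j14.01 Ω
Step 3 — Parallel combination: 1/Z_total = 1/R + 1/L + 1/C; Z_total = 54.4 - j4.673 Ω = 54.6∠-4.9° Ω.
Step 4 — Source phasor: V = 10∠-155.9° V = -9.128 - j4.083 V.
Step 5 — Current: I = V / Z = -0.1602 - j0.08882 A = 0.1832∠-151.0° A.
Step 6 — Complex power: S = V·I* = 1.825 - j0.1568 VA.
Step 7 — Real power: P = Re(S) = 1.825 W.
Step 8 — Reactive power: Q = Im(S) = -0.1568 VAR.
Step 9 — Apparent power: |S| = 1.832 VA.
Step 10 — Power factor: PF = P/|S| = 0.9963 (leading).

(a) P = 1.825 W  (b) Q = -0.1568 VAR  (c) S = 1.832 VA  (d) PF = 0.9963 (leading)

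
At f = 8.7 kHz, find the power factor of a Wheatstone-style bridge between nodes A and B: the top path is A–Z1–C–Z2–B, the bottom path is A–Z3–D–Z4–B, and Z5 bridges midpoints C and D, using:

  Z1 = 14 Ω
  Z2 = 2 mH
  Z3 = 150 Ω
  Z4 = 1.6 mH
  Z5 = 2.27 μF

Step 1 — Angular frequency: ω = 2π·f = 2π·8700 = 5.466e+04 rad/s.
Step 2 — Component impedances:
  Z1: Z = R = 14 Ω
  Z2: Z = jωL = j·5.466e+04·0.002 = 0 + j109.3 Ω
  Z3: Z = R = 150 Ω
  Z4: Z = jωL = j·5.466e+04·0.0016 = 0 + j87.46 Ω
  Z5: Z = 1/(jωC) = -j/(ω·C) = 0 - j8.059 Ω
Step 3 — Bridge requires nodal analysis (the Z5 bridge couples midpoints C and D, so the two paths cannot be reduced to a simple series/parallel combination). Setting node B to ground and injecting 1 A at node A, the 3-node admittance system at A, C, D solves to V_A = Z_AB = 12.9 + j46.74 Ω = 48.48∠74.6° Ω.
Step 4 — Power factor: PF = cos(φ) = Re(Z)/|Z| = 12.9/48.48 = 0.2661.
Step 5 — Type: Im(Z) = 46.74 ⇒ lagging (phase φ = 74.6°).

PF = 0.2661 (lagging, φ = 74.6°)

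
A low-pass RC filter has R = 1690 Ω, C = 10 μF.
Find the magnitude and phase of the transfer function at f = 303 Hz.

Step 1 — Angular frequency: ω = 2π·303 = 1904 rad/s.
Step 2 — Transfer function: H(jω) = 1/(1 + jωRC).
Step 3 — Denominator: 1 + jωRC = 1 + j·1904·1690·1e-05 = 1 + j32.17.
Step 4 — H = 0.0009651 - j0.03105.
Step 5 — Magnitude: |H| = 0.03107 (-30.2 dB); phase: φ = -88.2°.

|H| = 0.03107 (-30.2 dB), φ = -88.2°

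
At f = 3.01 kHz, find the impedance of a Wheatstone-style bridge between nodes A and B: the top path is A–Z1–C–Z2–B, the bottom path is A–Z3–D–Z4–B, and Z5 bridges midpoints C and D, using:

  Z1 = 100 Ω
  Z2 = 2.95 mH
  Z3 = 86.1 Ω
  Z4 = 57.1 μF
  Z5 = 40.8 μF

Step 1 — Angular frequency: ω = 2π·f = 2π·3010 = 1.891e+04 rad/s.
Step 2 — Component impedances:
  Z1: Z = R = 100 Ω
  Z2: Z = jωL = j·1.891e+04·0.00295 = 0 + j55.79 Ω
  Z3: Z = R = 86.1 Ω
  Z4: Z = 1/(jωC) = -j/(ω·C) = 0 - j0.926 Ω
  Z5: Z = 1/(jωC) = -j/(ω·C) = 0 - j1.296 Ω
Step 3 — Bridge requires nodal analysis (the Z5 bridge couples midpoints C and D, so the two paths cannot be reduced to a simple series/parallel combination). Setting node B to ground and injecting 1 A at node A, the 3-node admittance system at A, C, D solves to V_A = Z_AB = 46.27 - j1.247 Ω = 46.28∠-1.5° Ω.

Z = 46.27 - j1.247 Ω = 46.28∠-1.5° Ω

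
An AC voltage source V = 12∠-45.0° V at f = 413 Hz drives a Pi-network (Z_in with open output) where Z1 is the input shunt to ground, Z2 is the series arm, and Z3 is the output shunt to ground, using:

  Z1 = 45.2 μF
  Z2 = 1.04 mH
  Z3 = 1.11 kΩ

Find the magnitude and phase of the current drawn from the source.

Step 1 — Angular frequency: ω = 2π·f = 2π·413 = 2595 rad/s.
Step 2 — Component impedances:
  Z1: Z = 1/(jωC) = -j/(ω·C) = 0 - j8.526 Ω
  Z2: Z = jωL = j·2595·0.00104 = 0 + j2.699 Ω
  Z3: Z = R = 1110 Ω
Step 3 — With open output, the series arm Z2 and the output shunt Z3 appear in series to ground: Z2 + Z3 = 1110 + j2.699 Ω.
Step 4 — Parallel with input shunt Z1: Z_in = Z1 || (Z2 + Z3) = 0.06548 - j8.525 Ω = 8.526∠-89.6° Ω.
Step 5 — Source phasor: V = 12∠-45.0° V = 8.485 - j8.485 V.
Step 6 — Ohm's law: I = V / Z_total = (8.485 - j8.485) / (0.06548 - j8.525) = 1.003 + j0.9876 A.
Step 7 — Convert to polar: |I| = 1.408 A, ∠I = 44.6°.

I = 1.408∠44.6° A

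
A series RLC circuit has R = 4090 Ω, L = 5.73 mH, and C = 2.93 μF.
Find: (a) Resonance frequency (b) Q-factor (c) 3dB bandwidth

Step 1 — Resonance condition Im(Z)=0 gives ω₀ = 1/√(LC).
Step 2 — ω₀ = 1/√(0.00573·2.93e-06) = 7718 rad/s.
Step 3 — f₀ = ω₀/(2π) = 1228 Hz.
Step 4 — Series Q: Q = ω₀L/R = 7718·0.00573/4090 = 0.01081.
Step 5 — 3dB bandwidth: Δω = ω₀/Q = 7.138e+05 rad/s; BW = Δω/(2π) = 1.136e+05 Hz.

(a) f₀ = 1228 Hz  (b) Q = 0.01081  (c) BW = 1.136e+05 Hz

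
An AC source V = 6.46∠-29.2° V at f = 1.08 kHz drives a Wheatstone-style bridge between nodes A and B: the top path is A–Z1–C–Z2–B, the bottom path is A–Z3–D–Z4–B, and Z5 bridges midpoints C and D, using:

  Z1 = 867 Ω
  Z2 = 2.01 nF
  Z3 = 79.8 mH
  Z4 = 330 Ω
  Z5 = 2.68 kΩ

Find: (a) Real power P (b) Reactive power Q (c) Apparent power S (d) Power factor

Step 1 — Angular frequency: ω = 2π·f = 2π·1080 = 6786 rad/s.
Step 2 — Component impedances:
  Z1: Z = R = 867 Ω
  Z2: Z = 1/(jωC) = -j/(ω·C) = 0 - j7.332e+04 Ω
  Z3: Z = jωL = j·6786·0.0798 = 0 + j541.5 Ω
  Z4: Z = R = 330 Ω
  Z5: Z = R = 2680 Ω
Step 3 — Bridge requires nodal analysis (the Z5 bridge couples midpoints C and D, so the two paths cannot be reduced to a simple series/parallel combination). Setting node B to ground and injecting 1 A at node A, the 3-node admittance system at A, C, D solves to V_A = Z_AB = 415.1 + j529.2 Ω = 672.6∠51.9° Ω.
Step 4 — Source phasor: V = 6.46∠-29.2° V = 5.639 - j3.152 V.
Step 5 — Current: I = V / Z = 0.001487 - j0.009489 A = 0.009605∠-81.1° A.
Step 6 — Complex power: S = V·I* = 0.03829 + j0.04882 VA.
Step 7 — Real power: P = Re(S) = 0.03829 W.
Step 8 — Reactive power: Q = Im(S) = 0.04882 VAR.
Step 9 — Apparent power: |S| = 0.06205 VA.
Step 10 — Power factor: PF = P/|S| = 0.6171 (lagging).

(a) P = 0.03829 W  (b) Q = 0.04882 VAR  (c) S = 0.06205 VA  (d) PF = 0.6171 (lagging)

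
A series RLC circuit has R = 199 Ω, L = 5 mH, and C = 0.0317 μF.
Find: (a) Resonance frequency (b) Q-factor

Step 1 — Resonance condition Im(Z)=0 gives ω₀ = 1/√(LC).
Step 2 — ω₀ = 1/√(0.005·3.17e-08) = 7.943e+04 rad/s.
Step 3 — f₀ = ω₀/(2π) = 1.264e+04 Hz.
Step 4 — Series Q: Q = ω₀L/R = 7.943e+04·0.005/199 = 1.996.

(a) f₀ = 1.264e+04 Hz  (b) Q = 1.996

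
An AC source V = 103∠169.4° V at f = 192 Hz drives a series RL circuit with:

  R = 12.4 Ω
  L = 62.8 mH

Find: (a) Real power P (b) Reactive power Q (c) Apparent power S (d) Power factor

Step 1 — Angular frequency: ω = 2π·f = 2π·192 = 1206 rad/s.
Step 2 — Component impedances:
  R: Z = R = 12.4 Ω
  L: Z = jωL = j·1206·0.0628 = 0 + j75.76 Ω
Step 3 — Series combination: Z_total = R + L = 12.4 + j75.76 Ω = 76.77∠80.7° Ω.
Step 4 — Source phasor: V = 103∠169.4° V = -101.2 + j18.95 V.
Step 5 — Current: I = V / Z = 0.03055 + j1.341 A = 1.342∠88.7° A.
Step 6 — Complex power: S = V·I* = 22.32 + j136.4 VA.
Step 7 — Real power: P = Re(S) = 22.32 W.
Step 8 — Reactive power: Q = Im(S) = 136.4 VAR.
Step 9 — Apparent power: |S| = 138.2 VA.
Step 10 — Power factor: PF = P/|S| = 0.1615 (lagging).

(a) P = 22.32 W  (b) Q = 136.4 VAR  (c) S = 138.2 VA  (d) PF = 0.1615 (lagging)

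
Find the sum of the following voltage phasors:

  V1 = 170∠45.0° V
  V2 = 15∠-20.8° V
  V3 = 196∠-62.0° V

Step 1 — Convert each phasor to rectangular form:
  V1 = 170·(cos(45.0°) + j·sin(45.0°)) = 120.2 + j120.2 V
  V2 = 15·(cos(-20.8°) + j·sin(-20.8°)) = 14.02 - j5.327 V
  V3 = 196·(cos(-62.0°) + j·sin(-62.0°)) = 92.02 - j173.1 V
Step 2 — Sum components: V_total = 226.2 - j58.18 V.
Step 3 — Convert to polar: |V_total| = 233.6 V, ∠V_total = -14.4°.

V_total = 233.6∠-14.4° V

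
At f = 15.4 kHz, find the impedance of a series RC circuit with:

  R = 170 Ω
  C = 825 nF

Step 1 — Angular frequency: ω = 2π·f = 2π·1.54e+04 = 9.676e+04 rad/s.
Step 2 — Component impedances:
  R: Z = R = 170 Ω
  C: Z = 1/(jωC) = -j/(ω·C) = 0 - j12.53 Ω
Step 3 — Series combination: Z_total = R + C = 170 - j12.53 Ω = 170.5∠-4.2° Ω.

Z = 170 - j12.53 Ω = 170.5∠-4.2° Ω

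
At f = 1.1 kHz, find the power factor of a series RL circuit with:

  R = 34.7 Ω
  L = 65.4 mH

Step 1 — Angular frequency: ω = 2π·f = 2π·1100 = 6912 rad/s.
Step 2 — Component impedances:
  R: Z = R = 34.7 Ω
  L: Z = jωL = j·6912·0.0654 = 0 + j452 Ω
Step 3 — Series combination: Z_total = R + L = 34.7 + j452 Ω = 453.3∠85.6° Ω.
Step 4 — Power factor: PF = cos(φ) = Re(Z)/|Z| = 34.7/453.34 = 0.07654.
Step 5 — Type: Im(Z) = 452 ⇒ lagging (phase φ = 85.6°).

PF = 0.07654 (lagging, φ = 85.6°)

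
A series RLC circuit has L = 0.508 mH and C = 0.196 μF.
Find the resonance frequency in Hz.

Step 1 — Resonance condition Im(Z)=0 gives ω₀ = 1/√(LC).
Step 2 — ω₀ = 1/√(0.000508·1.96e-07) = 1.002e+05 rad/s.
Step 3 — f₀ = ω₀/(2π) = 1.595e+04 Hz.

f₀ = 1.595e+04 Hz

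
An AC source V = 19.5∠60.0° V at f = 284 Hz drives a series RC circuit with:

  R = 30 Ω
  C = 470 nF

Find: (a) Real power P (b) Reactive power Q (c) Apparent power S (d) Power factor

Step 1 — Angular frequency: ω = 2π·f = 2π·284 = 1784 rad/s.
Step 2 — Component impedances:
  R: Z = R = 30 Ω
  C: Z = 1/(jωC) = -j/(ω·C) = 0 - j1192 Ω
Step 3 — Series combination: Z_total = R + C = 30 - j1192 Ω = 1193∠-88.6° Ω.
Step 4 — Source phasor: V = 19.5∠60.0° V = 9.75 + j16.89 V.
Step 5 — Current: I = V / Z = -0.01395 + j0.008528 A = 0.01635∠148.6° A.
Step 6 — Complex power: S = V·I* = 0.008019 - j0.3187 VA.
Step 7 — Real power: P = Re(S) = 0.008019 W.
Step 8 — Reactive power: Q = Im(S) = -0.3187 VAR.
Step 9 — Apparent power: |S| = 0.3188 VA.
Step 10 — Power factor: PF = P/|S| = 0.02515 (leading).

(a) P = 0.008019 W  (b) Q = -0.3187 VAR  (c) S = 0.3188 VA  (d) PF = 0.02515 (leading)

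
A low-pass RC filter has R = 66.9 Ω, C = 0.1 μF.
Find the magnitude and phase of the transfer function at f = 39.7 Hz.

Step 1 — Angular frequency: ω = 2π·39.7 = 249.4 rad/s.
Step 2 — Transfer function: H(jω) = 1/(1 + jωRC).
Step 3 — Denominator: 1 + jωRC = 1 + j·249.4·66.9·1e-07 = 1 + j0.001669.
Step 4 — H = 1 - j0.001669.
Step 5 — Magnitude: |H| = 1 (-0.0 dB); phase: φ = -0.1°.

|H| = 1 (-0.0 dB), φ = -0.1°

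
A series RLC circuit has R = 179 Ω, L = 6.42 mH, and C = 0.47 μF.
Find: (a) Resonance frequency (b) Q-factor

Step 1 — Resonance condition Im(Z)=0 gives ω₀ = 1/√(LC).
Step 2 — ω₀ = 1/√(0.00642·4.7e-07) = 1.82e+04 rad/s.
Step 3 — f₀ = ω₀/(2π) = 2897 Hz.
Step 4 — Series Q: Q = ω₀L/R = 1.82e+04·0.00642/179 = 0.6529.

(a) f₀ = 2897 Hz  (b) Q = 0.6529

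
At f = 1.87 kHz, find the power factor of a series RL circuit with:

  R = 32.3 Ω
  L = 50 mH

Step 1 — Angular frequency: ω = 2π·f = 2π·1870 = 1.175e+04 rad/s.
Step 2 — Component impedances:
  R: Z = R = 32.3 Ω
  L: Z = jωL = j·1.175e+04·0.05 = 0 + j587.5 Ω
Step 3 — Series combination: Z_total = R + L = 32.3 + j587.5 Ω = 588.4∠86.9° Ω.
Step 4 — Power factor: PF = cos(φ) = Re(Z)/|Z| = 32.3/588.37 = 0.0549.
Step 5 — Type: Im(Z) = 587.5 ⇒ lagging (phase φ = 86.9°).

PF = 0.0549 (lagging, φ = 86.9°)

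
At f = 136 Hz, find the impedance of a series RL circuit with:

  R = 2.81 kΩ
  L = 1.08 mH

Step 1 — Angular frequency: ω = 2π·f = 2π·136 = 854.5 rad/s.
Step 2 — Component impedances:
  R: Z = R = 2810 Ω
  L: Z = jωL = j·854.5·0.00108 = 0 + j0.9229 Ω
Step 3 — Series combination: Z_total = R + L = 2810 + j0.9229 Ω = 2810∠0.0° Ω.

Z = 2810 + j0.9229 Ω = 2810∠0.0° Ω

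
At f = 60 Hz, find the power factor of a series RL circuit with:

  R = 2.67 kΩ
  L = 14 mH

Step 1 — Angular frequency: ω = 2π·f = 2π·60 = 377 rad/s.
Step 2 — Component impedances:
  R: Z = R = 2670 Ω
  L: Z = jωL = j·377·0.014 = 0 + j5.278 Ω
Step 3 — Series combination: Z_total = R + L = 2670 + j5.278 Ω = 2670∠0.1° Ω.
Step 4 — Power factor: PF = cos(φ) = Re(Z)/|Z| = 2670/2670 = 1.
Step 5 — Type: Im(Z) = 5.278 ⇒ lagging (phase φ = 0.1°).

PF = 1 (lagging, φ = 0.1°)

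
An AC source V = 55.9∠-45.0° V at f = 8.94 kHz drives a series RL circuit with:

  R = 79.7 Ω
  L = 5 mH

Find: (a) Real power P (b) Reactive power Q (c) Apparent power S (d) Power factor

Step 1 — Angular frequency: ω = 2π·f = 2π·8940 = 5.617e+04 rad/s.
Step 2 — Component impedances:
  R: Z = R = 79.7 Ω
  L: Z = jωL = j·5.617e+04·0.005 = 0 + j280.9 Ω
Step 3 — Series combination: Z_total = R + L = 79.7 + j280.9 Ω = 291.9∠74.2° Ω.
Step 4 — Source phasor: V = 55.9∠-45.0° V = 39.53 - j39.53 V.
Step 5 — Current: I = V / Z = -0.09329 - j0.1672 A = 0.1915∠-119.2° A.
Step 6 — Complex power: S = V·I* = 2.922 + j10.3 VA.
Step 7 — Real power: P = Re(S) = 2.922 W.
Step 8 — Reactive power: Q = Im(S) = 10.3 VAR.
Step 9 — Apparent power: |S| = 10.7 VA.
Step 10 — Power factor: PF = P/|S| = 0.273 (lagging).

(a) P = 2.922 W  (b) Q = 10.3 VAR  (c) S = 10.7 VA  (d) PF = 0.273 (lagging)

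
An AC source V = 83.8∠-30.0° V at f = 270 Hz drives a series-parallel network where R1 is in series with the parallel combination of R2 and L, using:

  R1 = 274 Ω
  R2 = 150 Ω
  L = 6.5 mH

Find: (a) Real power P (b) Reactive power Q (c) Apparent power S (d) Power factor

Step 1 — Angular frequency: ω = 2π·f = 2π·270 = 1696 rad/s.
Step 2 — Component impedances:
  R1: Z = R = 274 Ω
  R2: Z = R = 150 Ω
  L: Z = jωL = j·1696·0.0065 = 0 + j11.03 Ω
Step 3 — Parallel branch: R2 || L = 1/(1/R2 + 1/L) = 0.8063 + j10.97 Ω.
Step 4 — Series with R1: Z_total = R1 + (R2 || L) = 274.8 + j10.97 Ω = 275∠2.3° Ω.
Step 5 — Source phasor: V = 83.8∠-30.0° V = 72.57 - j41.9 V.
Step 6 — Current: I = V / Z = 0.2576 - j0.1628 A = 0.3047∠-32.3° A.
Step 7 — Complex power: S = V·I* = 25.51 + j1.018 VA.
Step 8 — Real power: P = Re(S) = 25.51 W.
Step 9 — Reactive power: Q = Im(S) = 1.018 VAR.
Step 10 — Apparent power: |S| = 25.53 VA.
Step 11 — Power factor: PF = P/|S| = 0.9992 (lagging).

(a) P = 25.51 W  (b) Q = 1.018 VAR  (c) S = 25.53 VA  (d) PF = 0.9992 (lagging)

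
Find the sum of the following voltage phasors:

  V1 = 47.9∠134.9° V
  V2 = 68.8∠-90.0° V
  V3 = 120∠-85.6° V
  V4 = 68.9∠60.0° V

Step 1 — Convert each phasor to rectangular form:
  V1 = 47.9·(cos(134.9°) + j·sin(134.9°)) = -33.81 + j33.93 V
  V2 = 68.8·(cos(-90.0°) + j·sin(-90.0°)) = 0 - j68.8 V
  V3 = 120·(cos(-85.6°) + j·sin(-85.6°)) = 9.206 - j119.6 V
  V4 = 68.9·(cos(60.0°) + j·sin(60.0°)) = 34.45 + j59.67 V
Step 2 — Sum components: V_total = 9.845 - j94.85 V.
Step 3 — Convert to polar: |V_total| = 95.36 V, ∠V_total = -84.1°.

V_total = 95.36∠-84.1° V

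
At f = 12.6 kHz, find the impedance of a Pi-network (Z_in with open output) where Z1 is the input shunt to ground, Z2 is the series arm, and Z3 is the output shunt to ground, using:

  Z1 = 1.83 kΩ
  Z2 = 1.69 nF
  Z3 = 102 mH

Step 1 — Angular frequency: ω = 2π·f = 2π·1.26e+04 = 7.917e+04 rad/s.
Step 2 — Component impedances:
  Z1: Z = R = 1830 Ω
  Z2: Z = 1/(jωC) = -j/(ω·C) = 0 - j7474 Ω
  Z3: Z = jωL = j·7.917e+04·0.102 = 0 + j8075 Ω
Step 3 — With open output, the series arm Z2 and the output shunt Z3 appear in series to ground: Z2 + Z3 = 0 + j601 Ω.
Step 4 — Parallel with input shunt Z1: Z_in = Z1 || (Z2 + Z3) = 178.2 + j542.5 Ω = 571∠71.8° Ω.

Z = 178.2 + j542.5 Ω = 571∠71.8° Ω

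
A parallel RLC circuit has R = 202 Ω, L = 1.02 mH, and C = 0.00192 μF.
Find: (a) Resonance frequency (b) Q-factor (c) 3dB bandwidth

Step 1 — Resonance: ω₀ = 1/√(LC) = 1/√(0.00102·1.92e-09) = 7.146e+05 rad/s.
Step 2 — f₀ = ω₀/(2π) = 1.137e+05 Hz.
Step 3 — Parallel Q: Q = R/(ω₀L) = 202/(7.146e+05·0.00102) = 0.2771.
Step 4 — Bandwidth: Δω = ω₀/Q = 2.578e+06 rad/s; BW = Δω/(2π) = 4.104e+05 Hz.

(a) f₀ = 1.137e+05 Hz  (b) Q = 0.2771  (c) BW = 4.104e+05 Hz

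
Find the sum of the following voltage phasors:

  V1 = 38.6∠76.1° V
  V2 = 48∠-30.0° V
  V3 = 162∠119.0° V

Step 1 — Convert each phasor to rectangular form:
  V1 = 38.6·(cos(76.1°) + j·sin(76.1°)) = 9.273 + j37.47 V
  V2 = 48·(cos(-30.0°) + j·sin(-30.0°)) = 41.57 - j24 V
  V3 = 162·(cos(119.0°) + j·sin(119.0°)) = -78.54 + j141.7 V
Step 2 — Sum components: V_total = -27.7 + j155.2 V.
Step 3 — Convert to polar: |V_total| = 157.6 V, ∠V_total = 100.1°.

V_total = 157.6∠100.1° V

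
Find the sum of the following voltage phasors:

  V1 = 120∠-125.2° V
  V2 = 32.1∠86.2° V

Step 1 — Convert each phasor to rectangular form:
  V1 = 120·(cos(-125.2°) + j·sin(-125.2°)) = -69.17 - j98.06 V
  V2 = 32.1·(cos(86.2°) + j·sin(86.2°)) = 2.127 + j32.03 V
Step 2 — Sum components: V_total = -67.04 - j66.03 V.
Step 3 — Convert to polar: |V_total| = 94.1 V, ∠V_total = -135.4°.

V_total = 94.1∠-135.4° V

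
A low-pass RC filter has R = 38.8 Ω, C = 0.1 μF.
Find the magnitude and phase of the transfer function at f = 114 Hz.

Step 1 — Angular frequency: ω = 2π·114 = 716.3 rad/s.
Step 2 — Transfer function: H(jω) = 1/(1 + jωRC).
Step 3 — Denominator: 1 + jωRC = 1 + j·716.3·38.8·1e-07 = 1 + j0.002779.
Step 4 — H = 1 - j0.002779.
Step 5 — Magnitude: |H| = 1 (-0.0 dB); phase: φ = -0.2°.

|H| = 1 (-0.0 dB), φ = -0.2°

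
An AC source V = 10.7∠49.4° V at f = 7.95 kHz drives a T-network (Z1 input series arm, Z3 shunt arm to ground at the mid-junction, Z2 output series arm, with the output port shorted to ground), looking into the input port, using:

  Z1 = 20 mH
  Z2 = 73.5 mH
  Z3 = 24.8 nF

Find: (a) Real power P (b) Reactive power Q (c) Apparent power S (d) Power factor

Step 1 — Angular frequency: ω = 2π·f = 2π·7950 = 4.995e+04 rad/s.
Step 2 — Component impedances:
  Z1: Z = jωL = j·4.995e+04·0.02 = 0 + j999 Ω
  Z2: Z = jωL = j·4.995e+04·0.0735 = 0 + j3671 Ω
  Z3: Z = 1/(jωC) = -j/(ω·C) = 0 - j807.2 Ω
Step 3 — With the output port shorted to ground, the output series arm Z2 runs from the junction to ground; the shunt arm Z3 also runs from the junction to ground. They appear in parallel: Z3 || Z2 = 0 - j1035 Ω.
Step 4 — Series with input arm Z1: Z_in = Z1 + (Z3 || Z2) = 0 - j35.72 Ω = 35.72∠-90.0° Ω.
Step 5 — Source phasor: V = 10.7∠49.4° V = 6.963 + j8.124 V.
Step 6 — Current: I = V / Z = -0.2274 + j0.1949 A = 0.2995∠139.4° A.
Step 7 — Complex power: S = V·I* = 0 - j3.205 VA.
Step 8 — Real power: P = Re(S) = 0 W.
Step 9 — Reactive power: Q = Im(S) = -3.205 VAR.
Step 10 — Apparent power: |S| = 3.205 VA.
Step 11 — Power factor: PF = P/|S| = 0 (leading).

(a) P = 0 W  (b) Q = -3.205 VAR  (c) S = 3.205 VA  (d) PF = 0 (leading)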